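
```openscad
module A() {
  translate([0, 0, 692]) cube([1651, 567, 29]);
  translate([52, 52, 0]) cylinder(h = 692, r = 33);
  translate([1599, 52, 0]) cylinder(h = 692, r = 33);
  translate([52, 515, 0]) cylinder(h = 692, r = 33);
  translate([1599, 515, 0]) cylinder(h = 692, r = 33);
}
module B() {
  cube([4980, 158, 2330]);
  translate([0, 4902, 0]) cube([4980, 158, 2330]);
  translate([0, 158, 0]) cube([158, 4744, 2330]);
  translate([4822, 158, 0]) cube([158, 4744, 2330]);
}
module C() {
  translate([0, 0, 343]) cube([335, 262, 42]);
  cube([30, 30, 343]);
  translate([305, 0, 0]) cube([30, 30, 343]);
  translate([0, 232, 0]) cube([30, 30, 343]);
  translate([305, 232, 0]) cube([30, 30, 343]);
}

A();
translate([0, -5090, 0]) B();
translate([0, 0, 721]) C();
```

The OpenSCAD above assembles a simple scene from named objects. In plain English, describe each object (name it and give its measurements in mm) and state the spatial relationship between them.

A is a rectangular dining table. The top is 1651×567×29 mm with its upper surface at z = 721 mm. It stands on four round legs of 66 mm diameter, each leg's bounding box inset 19 mm from the nearest pair of top edges, running from the floor to the underside of the top.

B is a box-shaped house frame (walls only): outside footprint 4980×5060 mm, wall height 2330 mm, wall thickness 158 mm. The two y-facing walls run the full x-width; the two x-facing walls fit between the inner faces of the y-facing walls.

C is a four-legged stool. The seat is 335×262 mm, 42 mm thick, top at z = 385 mm. It stands on four square legs, each 30×30 mm in cross-section, from z = 0 to the seat underside, each flush with a corner of the seat.

The house frame is on the floor beside the table on its −y side. The stool is on top of the table.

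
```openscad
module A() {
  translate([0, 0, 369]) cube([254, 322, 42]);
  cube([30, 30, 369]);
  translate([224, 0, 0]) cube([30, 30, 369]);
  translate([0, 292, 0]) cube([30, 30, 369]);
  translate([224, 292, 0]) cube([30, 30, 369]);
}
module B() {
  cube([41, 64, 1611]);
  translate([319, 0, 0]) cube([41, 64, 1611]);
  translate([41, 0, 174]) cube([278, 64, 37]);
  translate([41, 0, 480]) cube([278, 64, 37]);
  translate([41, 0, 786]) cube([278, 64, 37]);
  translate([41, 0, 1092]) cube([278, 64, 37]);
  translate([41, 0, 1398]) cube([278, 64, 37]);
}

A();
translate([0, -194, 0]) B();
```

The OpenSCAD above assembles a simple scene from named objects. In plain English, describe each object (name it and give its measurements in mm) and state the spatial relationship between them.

A is a four-legged stool. The seat is a 254×322×42 mm slab whose top surface is at z = 411 mm; four square legs, each 30×30 mm in cross-section, run from the floor (z = 0) to the underside of the seat, each flush with a corner of the seat.

B is a straight ladder. Two 41×64 mm vertical rails, 1611 mm tall, stand 360 mm apart (outside-to-outside) with their front faces coplanar on the −y side. 5 rungs, each 64 mm deep and 37 mm tall, span between the inner faces of the rails, front faces flush with the rails. The lowest rung's underside is at z = 174 mm and rungs are spaced 306 mm apart (underside to underside).

The ladder is on the floor beside the stool on its −y side.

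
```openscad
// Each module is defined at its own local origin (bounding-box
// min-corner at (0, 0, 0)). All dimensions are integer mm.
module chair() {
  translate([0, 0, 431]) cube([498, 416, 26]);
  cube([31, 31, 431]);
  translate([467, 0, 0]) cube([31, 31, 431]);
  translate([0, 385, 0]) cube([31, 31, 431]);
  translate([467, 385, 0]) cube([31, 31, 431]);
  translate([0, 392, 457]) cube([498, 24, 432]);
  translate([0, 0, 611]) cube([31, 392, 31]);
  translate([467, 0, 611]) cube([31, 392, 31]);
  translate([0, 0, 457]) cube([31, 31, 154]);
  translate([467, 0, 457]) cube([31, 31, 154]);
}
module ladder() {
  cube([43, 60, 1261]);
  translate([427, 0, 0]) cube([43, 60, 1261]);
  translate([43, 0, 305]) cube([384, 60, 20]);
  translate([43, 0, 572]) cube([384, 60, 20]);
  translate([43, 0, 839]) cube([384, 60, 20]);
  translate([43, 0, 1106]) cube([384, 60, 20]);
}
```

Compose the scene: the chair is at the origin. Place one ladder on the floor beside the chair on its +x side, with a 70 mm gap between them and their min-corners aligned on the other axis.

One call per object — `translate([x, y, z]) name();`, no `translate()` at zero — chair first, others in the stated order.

chair();
translate([568, 0, 0]) ladder();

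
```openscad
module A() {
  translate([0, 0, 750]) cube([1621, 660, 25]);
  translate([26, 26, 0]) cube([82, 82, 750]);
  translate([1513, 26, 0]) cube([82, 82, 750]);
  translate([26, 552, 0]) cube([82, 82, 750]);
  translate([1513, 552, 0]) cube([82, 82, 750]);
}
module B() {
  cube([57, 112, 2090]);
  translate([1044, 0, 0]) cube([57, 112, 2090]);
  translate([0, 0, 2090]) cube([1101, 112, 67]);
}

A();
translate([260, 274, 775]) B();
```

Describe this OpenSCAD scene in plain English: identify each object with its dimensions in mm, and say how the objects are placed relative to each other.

A is a rectangular dining table. The top is 1621×660×25 mm with its upper surface at z = 775 mm. It stands on four 82×82 mm square legs, each inset 26 mm from the nearest pair of top edges, running from the floor to the underside of the top.

B is a rectangular door frame: two vertical jambs of 57×112 mm section, 2090 mm tall, with a clear opening 987 mm wide between their inner faces. A header 67 mm tall and 112 mm deep lies on top of the jambs and spans the full outside width.

The door frame is on top of the table, centred.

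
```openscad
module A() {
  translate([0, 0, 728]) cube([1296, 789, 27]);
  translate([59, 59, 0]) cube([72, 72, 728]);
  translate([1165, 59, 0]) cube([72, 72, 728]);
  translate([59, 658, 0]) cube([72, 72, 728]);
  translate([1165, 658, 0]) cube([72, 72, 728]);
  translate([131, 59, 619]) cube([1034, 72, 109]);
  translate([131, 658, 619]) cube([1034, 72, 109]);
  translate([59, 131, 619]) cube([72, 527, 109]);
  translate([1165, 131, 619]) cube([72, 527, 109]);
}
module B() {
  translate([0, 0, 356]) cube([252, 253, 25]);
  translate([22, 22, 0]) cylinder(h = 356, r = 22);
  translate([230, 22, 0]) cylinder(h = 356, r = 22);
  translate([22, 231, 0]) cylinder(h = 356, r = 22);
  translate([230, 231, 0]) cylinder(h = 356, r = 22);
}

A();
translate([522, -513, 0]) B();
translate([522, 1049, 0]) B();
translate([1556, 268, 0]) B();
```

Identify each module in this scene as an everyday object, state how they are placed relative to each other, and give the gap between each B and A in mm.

Each stool's nearest face is 260 mm from the table's bounding box.

A is a table. B is a stool. Three stools sit around the table at the −y, +y, +x sides. The gap between each stool and the table is 260 mm.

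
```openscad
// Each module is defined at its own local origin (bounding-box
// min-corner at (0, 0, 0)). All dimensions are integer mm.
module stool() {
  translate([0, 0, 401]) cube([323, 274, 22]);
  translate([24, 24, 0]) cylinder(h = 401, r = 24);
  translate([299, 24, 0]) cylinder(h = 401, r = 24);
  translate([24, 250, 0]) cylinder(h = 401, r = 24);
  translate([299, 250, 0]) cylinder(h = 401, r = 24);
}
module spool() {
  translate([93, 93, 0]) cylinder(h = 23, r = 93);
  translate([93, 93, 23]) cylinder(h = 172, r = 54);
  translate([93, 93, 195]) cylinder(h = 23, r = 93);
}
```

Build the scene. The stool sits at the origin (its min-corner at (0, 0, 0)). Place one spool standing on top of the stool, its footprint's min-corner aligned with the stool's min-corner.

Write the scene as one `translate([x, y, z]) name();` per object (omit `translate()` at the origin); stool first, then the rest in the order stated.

stool();
translate([0, 0, 423]) spool();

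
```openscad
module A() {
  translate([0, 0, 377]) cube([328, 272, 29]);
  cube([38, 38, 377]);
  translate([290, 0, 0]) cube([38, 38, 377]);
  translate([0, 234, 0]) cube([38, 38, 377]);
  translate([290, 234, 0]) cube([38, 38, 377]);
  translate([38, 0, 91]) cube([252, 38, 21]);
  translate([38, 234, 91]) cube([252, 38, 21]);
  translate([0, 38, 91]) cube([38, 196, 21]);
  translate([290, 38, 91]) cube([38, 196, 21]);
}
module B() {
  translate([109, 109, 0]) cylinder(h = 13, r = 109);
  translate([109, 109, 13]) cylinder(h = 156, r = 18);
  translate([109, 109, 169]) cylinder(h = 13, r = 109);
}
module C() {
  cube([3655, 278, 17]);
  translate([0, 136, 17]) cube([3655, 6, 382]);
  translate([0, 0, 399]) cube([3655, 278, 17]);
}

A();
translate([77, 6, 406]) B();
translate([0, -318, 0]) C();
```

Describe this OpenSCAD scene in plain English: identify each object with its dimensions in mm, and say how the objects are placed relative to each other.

A is a four-legged stool. The seat is a 328×272×29 mm slab whose top surface is at z = 406 mm; four square legs, each 38×38 mm in cross-section, run from the floor (z = 0) to the underside of the seat, each flush with a corner of the seat. Four stretchers, 38 mm wide and 21 mm tall, connect adjacent legs with their undersides at z = 91 mm, each running between the inner faces of the legs it joins and aligned with the legs' outer faces on the other axis.

B is a spool: two coaxial disc flanges of radius 109 mm and thickness 13 mm, joined by a core cylinder of radius 18 mm and height 156 mm. The lower flange rests on z = 0 and the three cylinders share a vertical axis.

C is an I-beam lying along x, 3655 mm long. Overall section height 416 mm. Two flanges 278 mm wide (y) and 17 mm thick, one on the floor and one at the top; a web 6 mm thick runs between them, centred on the flange width.

The spool is on top of the stool. The I-beam is on the floor beside the stool on its −y side.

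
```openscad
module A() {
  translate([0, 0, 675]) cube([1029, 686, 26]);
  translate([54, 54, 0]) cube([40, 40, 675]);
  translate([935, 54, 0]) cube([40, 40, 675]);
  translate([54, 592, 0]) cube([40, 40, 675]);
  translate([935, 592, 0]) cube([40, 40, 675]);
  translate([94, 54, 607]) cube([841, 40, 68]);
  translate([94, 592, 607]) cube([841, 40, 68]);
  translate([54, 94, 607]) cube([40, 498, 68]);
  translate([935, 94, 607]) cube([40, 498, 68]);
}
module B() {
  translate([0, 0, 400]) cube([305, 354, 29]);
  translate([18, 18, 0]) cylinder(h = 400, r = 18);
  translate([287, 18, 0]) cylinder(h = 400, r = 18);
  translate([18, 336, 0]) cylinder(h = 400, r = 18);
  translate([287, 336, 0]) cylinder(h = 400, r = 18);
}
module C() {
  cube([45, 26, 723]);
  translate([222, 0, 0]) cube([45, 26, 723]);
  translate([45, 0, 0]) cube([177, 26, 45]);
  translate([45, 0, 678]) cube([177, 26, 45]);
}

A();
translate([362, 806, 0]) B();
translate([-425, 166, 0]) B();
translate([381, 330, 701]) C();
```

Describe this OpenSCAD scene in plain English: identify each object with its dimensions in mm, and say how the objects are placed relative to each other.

A is a table with a 1029×686 mm rectangular top, 26 mm thick, top surface at z = 701 mm, supported by four 40×40 mm square legs, each inset 54 mm from the nearest pair of top edges, running from the floor. Four apron rails, 40 mm thick and 68 mm tall, run between adjacent legs with their top edges flush with the underside of the top and their outer faces flush with the legs' outer faces.

B is a simple wooden stool: a rectangular seat 305 mm (x) by 354 mm (y), 29 mm thick, top face at z = 429 mm, on four round legs, each 36 mm in diameter. The legs rest on z = 0, each leg's axis is inset half a diameter from the nearest pair of seat edges (so the leg's bounding box is flush with the corner).

C is a rectangular picture frame lying in the x–z plane (depth along y). The opening is 177 mm wide (x) by 633 mm tall (z), surrounded by a border 45 mm wide on all four sides. The frame is 26 mm deep and is made of two full-height vertical stiles with two horizontal rails fitted between them.

Two stools sit around the table at the +y, −x sides. The picture frame is on top of the table, centred.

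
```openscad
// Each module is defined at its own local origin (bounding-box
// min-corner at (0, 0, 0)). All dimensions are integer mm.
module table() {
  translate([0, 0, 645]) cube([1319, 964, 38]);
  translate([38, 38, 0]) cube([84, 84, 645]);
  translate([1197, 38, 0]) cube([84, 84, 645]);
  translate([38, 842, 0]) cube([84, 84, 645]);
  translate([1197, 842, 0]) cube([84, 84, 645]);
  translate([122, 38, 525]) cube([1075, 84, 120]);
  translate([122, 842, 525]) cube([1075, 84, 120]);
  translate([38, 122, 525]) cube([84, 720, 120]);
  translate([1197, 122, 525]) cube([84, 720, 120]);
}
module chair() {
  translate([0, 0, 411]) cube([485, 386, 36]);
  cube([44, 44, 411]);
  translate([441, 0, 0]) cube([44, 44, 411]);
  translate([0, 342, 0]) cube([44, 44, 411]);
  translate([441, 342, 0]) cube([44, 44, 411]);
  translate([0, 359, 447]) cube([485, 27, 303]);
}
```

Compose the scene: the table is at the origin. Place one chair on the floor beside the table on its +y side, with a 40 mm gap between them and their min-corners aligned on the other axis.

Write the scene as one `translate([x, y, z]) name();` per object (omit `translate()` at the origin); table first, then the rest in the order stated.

table();
translate([0, 1004, 0]) chair();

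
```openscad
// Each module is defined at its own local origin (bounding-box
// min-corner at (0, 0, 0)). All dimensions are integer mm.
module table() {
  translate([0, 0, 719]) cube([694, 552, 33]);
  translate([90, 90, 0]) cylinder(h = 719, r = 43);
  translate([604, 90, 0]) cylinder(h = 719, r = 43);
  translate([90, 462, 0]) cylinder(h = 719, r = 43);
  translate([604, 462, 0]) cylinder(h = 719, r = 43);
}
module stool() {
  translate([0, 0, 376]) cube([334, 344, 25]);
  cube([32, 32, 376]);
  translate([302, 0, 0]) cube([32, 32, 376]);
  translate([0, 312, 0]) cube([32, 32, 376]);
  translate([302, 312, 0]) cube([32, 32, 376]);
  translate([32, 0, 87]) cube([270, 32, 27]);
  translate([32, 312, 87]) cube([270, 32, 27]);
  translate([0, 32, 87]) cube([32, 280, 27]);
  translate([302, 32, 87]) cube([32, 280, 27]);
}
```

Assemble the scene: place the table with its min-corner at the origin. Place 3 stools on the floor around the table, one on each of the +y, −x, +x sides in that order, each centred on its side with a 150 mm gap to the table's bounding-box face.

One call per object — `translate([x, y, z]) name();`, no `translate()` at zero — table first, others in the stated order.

table();
translate([180, 702, 0]) stool();
translate([-484, 104, 0]) stool();
translate([844, 104, 0]) stool();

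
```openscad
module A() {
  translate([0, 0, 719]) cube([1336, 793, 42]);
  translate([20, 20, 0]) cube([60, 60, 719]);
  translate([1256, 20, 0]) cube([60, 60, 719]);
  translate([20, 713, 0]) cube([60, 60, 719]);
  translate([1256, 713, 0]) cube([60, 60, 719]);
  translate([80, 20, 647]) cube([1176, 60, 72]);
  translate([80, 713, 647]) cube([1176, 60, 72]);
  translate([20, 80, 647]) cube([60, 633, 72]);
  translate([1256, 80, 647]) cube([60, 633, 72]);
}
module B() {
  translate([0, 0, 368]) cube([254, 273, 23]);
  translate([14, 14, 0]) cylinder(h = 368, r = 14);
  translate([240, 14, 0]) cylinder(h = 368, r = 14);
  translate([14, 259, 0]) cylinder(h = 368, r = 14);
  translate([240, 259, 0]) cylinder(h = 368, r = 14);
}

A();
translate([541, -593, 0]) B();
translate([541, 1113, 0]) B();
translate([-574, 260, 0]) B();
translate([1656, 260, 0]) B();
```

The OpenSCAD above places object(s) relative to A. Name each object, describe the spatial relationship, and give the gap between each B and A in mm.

A is a table. B is a stool. Four stools sit around the table at the −y, +y, −x, +x sides. The gap between each stool and the table is 320 mm.

Each stool's nearest face is 320 mm from the table's bounding box.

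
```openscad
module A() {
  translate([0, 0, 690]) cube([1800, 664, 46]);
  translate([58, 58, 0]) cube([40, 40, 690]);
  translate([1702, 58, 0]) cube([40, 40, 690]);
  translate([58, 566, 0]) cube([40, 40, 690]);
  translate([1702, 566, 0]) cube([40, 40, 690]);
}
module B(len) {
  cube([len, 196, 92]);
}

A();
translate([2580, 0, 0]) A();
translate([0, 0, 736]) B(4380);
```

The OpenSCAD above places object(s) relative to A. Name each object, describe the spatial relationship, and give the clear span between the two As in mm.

A is a table. B is a beam. A beam spans the tops of two tables. The clear span between the two tables is 780 mm.

Second table starts at x = 2580; first ends at x = 1800; clear span = 2580 − 1800 = 780 mm.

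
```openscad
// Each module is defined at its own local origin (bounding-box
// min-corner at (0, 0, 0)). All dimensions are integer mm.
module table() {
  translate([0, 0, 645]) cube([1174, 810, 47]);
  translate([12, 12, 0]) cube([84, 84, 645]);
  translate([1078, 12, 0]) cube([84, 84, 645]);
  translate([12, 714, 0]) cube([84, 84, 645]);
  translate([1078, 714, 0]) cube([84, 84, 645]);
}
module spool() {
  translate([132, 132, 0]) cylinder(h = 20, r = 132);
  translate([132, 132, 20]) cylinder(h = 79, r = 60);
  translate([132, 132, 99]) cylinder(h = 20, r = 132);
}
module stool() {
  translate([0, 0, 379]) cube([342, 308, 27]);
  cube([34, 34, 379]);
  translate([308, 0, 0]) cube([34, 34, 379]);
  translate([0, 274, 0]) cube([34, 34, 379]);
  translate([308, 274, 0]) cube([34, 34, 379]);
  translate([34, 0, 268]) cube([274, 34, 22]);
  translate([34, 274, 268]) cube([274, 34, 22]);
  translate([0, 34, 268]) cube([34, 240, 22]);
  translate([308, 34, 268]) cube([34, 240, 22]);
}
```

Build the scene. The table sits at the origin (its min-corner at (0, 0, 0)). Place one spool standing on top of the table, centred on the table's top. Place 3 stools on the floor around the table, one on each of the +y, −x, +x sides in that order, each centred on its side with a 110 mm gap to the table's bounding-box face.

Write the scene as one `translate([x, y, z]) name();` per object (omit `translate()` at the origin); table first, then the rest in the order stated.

table();
translate([455, 273, 692]) spool();
translate([416, 920, 0]) stool();
translate([-452, 251, 0]) stool();
translate([1284, 251, 0]) stool();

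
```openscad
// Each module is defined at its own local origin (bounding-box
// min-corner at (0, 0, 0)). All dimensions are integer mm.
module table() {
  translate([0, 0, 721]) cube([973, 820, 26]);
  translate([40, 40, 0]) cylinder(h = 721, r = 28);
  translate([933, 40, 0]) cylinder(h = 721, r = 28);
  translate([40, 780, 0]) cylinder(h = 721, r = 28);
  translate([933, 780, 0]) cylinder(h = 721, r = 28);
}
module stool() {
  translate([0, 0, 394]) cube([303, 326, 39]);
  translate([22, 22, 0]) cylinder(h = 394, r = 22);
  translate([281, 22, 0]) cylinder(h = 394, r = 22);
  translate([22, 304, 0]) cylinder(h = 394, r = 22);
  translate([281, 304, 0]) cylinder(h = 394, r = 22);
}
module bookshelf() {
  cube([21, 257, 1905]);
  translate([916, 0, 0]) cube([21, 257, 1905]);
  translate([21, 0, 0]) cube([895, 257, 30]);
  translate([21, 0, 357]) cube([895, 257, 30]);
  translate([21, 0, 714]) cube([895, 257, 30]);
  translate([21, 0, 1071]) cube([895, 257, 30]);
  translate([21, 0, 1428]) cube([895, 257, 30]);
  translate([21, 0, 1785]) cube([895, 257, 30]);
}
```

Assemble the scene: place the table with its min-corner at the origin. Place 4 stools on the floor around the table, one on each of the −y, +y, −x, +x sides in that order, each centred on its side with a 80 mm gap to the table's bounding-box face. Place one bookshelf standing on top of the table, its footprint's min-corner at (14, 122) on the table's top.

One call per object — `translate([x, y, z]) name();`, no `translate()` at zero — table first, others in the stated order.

table();
translate([335, -406, 0]) stool();
translate([335, 900, 0]) stool();
translate([-383, 247, 0]) stool();
translate([1053, 247, 0]) stool();
translate([14, 122, 747]) bookshelf();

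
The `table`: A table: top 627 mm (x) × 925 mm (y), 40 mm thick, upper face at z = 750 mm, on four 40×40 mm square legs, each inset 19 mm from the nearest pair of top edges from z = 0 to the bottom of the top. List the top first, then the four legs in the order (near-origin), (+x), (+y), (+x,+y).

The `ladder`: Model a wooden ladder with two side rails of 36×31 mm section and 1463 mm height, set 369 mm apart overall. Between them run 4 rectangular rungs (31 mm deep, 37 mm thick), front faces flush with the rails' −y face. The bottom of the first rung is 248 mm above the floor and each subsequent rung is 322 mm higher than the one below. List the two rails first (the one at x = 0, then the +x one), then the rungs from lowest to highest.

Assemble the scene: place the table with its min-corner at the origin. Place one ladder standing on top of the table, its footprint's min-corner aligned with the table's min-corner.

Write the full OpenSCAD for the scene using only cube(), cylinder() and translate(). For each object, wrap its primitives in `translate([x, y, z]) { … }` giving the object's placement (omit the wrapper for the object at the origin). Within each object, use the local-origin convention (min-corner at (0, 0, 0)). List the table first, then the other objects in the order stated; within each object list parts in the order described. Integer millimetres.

translate([0, 0, 710]) cube([627, 925, 40]);
translate([19, 19, 0]) cube([40, 40, 710]);
translate([568, 19, 0]) cube([40, 40, 710]);
translate([19, 866, 0]) cube([40, 40, 710]);
translate([568, 866, 0]) cube([40, 40, 710]);
translate([0, 0, 750]) {
  cube([36, 31, 1463]);
  translate([333, 0, 0]) cube([36, 31, 1463]);
  translate([36, 0, 248]) cube([297, 31, 37]);
  translate([36, 0, 570]) cube([297, 31, 37]);
  translate([36, 0, 892]) cube([297, 31, 37]);
  translate([36, 0, 1214]) cube([297, 31, 37]);
}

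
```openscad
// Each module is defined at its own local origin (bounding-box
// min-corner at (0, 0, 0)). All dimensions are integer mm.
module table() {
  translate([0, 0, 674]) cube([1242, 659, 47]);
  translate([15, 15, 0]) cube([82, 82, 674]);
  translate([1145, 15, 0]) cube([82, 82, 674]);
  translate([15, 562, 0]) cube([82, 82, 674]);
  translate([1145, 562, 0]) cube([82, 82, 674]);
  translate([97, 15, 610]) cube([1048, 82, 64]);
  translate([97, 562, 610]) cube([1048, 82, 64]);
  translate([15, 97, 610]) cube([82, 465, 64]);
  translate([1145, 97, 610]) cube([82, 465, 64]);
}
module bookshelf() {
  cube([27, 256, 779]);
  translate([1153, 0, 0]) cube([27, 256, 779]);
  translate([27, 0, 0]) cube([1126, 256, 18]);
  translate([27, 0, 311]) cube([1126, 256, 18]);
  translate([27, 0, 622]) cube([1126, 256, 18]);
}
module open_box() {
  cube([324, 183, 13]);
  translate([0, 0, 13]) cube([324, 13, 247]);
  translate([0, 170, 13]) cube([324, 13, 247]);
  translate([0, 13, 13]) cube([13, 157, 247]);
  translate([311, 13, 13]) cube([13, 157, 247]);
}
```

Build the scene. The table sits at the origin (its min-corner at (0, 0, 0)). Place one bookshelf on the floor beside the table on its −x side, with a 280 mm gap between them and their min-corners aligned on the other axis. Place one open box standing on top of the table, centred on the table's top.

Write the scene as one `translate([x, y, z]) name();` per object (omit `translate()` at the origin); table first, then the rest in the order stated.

table();
translate([-1460, 0, 0]) bookshelf();
translate([459, 238, 721]) open_box();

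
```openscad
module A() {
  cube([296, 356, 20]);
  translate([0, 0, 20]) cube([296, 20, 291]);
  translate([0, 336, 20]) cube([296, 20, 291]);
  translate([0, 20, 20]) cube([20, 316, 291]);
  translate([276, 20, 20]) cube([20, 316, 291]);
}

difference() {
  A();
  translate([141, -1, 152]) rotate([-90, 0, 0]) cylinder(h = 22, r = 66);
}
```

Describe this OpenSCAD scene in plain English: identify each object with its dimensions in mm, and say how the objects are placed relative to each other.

A is an open-topped rectangular box: outside dimensions 296×356×311 mm, with a uniform wall and base thickness of 20 mm. The base is a full 296×356 slab on the floor; four walls sit on top of the base. The front and back walls (the −y and +y sides) span the full width; the two side walls fit between them.

The open box has a circular hole of radius 66 mm through its front wall, centred at (x = 141, z = 152).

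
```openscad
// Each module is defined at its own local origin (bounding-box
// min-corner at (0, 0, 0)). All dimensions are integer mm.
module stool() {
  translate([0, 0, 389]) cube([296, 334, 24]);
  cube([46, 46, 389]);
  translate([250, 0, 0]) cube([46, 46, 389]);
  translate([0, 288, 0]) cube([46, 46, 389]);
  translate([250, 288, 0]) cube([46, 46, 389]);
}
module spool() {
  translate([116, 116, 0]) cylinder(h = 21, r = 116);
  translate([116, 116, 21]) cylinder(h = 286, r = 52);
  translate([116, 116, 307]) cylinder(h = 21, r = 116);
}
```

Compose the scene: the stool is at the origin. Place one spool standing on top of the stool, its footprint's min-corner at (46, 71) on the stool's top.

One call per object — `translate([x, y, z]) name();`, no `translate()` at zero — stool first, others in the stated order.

stool();
translate([46, 71, 413]) spool();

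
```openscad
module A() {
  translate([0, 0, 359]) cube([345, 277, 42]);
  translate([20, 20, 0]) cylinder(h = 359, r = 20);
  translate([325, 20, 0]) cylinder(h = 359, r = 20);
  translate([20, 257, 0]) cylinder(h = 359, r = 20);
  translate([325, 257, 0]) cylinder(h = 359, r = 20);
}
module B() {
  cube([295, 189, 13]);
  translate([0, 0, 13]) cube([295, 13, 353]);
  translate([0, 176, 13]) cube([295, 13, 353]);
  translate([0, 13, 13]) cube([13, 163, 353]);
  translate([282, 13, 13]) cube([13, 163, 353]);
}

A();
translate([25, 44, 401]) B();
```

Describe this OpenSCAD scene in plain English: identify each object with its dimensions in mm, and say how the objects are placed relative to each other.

A is a simple wooden stool: a rectangular seat 345 mm (x) by 277 mm (y), 42 mm thick, top face at z = 401 mm, on four round legs, each 40 mm in diameter. The legs rest on z = 0, each leg's axis is inset half a diameter from the nearest pair of seat edges (so the leg's bounding box is flush with the corner).

B is an open storage box with external size 295×189×366 mm and wall thickness 13 mm (the base is also 13 mm thick). The base covers the whole footprint; the four walls stand on the base, with the y-facing walls full-width and the x-facing walls fitting between their inner faces.

The open box is on top of the stool, centred.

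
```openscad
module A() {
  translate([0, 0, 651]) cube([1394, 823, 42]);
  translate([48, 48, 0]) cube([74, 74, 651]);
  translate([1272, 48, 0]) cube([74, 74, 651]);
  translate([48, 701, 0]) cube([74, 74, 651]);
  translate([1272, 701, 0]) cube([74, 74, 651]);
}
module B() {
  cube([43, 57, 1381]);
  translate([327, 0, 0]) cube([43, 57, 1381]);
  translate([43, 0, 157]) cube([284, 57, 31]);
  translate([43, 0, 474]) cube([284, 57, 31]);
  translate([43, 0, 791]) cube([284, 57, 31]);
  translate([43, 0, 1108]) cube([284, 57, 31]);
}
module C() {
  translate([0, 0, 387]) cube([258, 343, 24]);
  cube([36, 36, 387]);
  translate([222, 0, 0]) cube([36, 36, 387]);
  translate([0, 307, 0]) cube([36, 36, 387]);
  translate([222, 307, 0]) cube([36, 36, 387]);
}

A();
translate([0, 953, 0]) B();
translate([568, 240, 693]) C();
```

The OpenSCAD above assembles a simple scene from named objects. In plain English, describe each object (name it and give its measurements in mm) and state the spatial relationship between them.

A is a table with a 1394×823 mm rectangular top, 42 mm thick, top surface at z = 693 mm, supported by four 74×74 mm square legs, each inset 48 mm from the nearest pair of top edges, running from the floor.

B is a straight ladder. Two 43×57 mm vertical rails, 1381 mm tall, stand 370 mm apart (outside-to-outside) with their front faces coplanar on the −y side. 4 rungs, each 57 mm deep and 31 mm tall, span between the inner faces of the rails, front faces flush with the rails. The lowest rung's underside is at z = 157 mm and rungs are spaced 317 mm apart (underside to underside).

C is a simple wooden stool: a rectangular seat 258 mm (x) by 343 mm (y), 24 mm thick, top face at z = 411 mm, on four square legs, each 36×36 mm in cross-section. The legs rest on z = 0, each flush with a corner of the seat.

The ladder is on the floor beside the table on its +y side. The stool is on top of the table, centred.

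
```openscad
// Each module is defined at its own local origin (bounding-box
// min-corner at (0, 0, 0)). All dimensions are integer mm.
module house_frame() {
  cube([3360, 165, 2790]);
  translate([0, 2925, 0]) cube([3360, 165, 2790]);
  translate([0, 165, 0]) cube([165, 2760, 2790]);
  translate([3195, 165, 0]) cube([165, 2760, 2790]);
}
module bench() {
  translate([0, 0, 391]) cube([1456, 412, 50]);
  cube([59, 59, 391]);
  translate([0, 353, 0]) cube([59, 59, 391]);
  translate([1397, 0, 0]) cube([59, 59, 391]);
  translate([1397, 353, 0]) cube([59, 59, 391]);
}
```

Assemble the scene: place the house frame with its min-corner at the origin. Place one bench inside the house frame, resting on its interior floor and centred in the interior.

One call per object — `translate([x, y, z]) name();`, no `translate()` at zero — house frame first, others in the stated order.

house_frame();
translate([952, 1339, 0]) bench();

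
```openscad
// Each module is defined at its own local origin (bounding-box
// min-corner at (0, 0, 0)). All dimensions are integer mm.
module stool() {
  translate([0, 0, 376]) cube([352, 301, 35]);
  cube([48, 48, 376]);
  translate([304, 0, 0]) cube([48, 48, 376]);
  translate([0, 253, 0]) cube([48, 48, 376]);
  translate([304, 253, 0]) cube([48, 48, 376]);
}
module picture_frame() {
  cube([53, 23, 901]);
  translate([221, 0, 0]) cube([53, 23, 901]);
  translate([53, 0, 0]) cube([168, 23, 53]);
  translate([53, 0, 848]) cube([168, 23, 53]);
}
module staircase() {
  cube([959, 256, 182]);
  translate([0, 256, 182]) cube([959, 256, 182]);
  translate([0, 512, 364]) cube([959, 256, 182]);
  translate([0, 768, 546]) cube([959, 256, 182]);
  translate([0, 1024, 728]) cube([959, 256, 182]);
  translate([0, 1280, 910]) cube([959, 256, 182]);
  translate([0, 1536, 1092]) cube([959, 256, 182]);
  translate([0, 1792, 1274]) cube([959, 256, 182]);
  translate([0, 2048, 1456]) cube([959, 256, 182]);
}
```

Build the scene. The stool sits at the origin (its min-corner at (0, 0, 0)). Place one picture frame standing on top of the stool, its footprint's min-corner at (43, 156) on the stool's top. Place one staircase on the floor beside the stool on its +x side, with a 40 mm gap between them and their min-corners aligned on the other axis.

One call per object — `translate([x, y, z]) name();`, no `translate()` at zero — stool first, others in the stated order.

stool();
translate([43, 156, 411]) picture_frame();
translate([392, 0, 0]) staircase();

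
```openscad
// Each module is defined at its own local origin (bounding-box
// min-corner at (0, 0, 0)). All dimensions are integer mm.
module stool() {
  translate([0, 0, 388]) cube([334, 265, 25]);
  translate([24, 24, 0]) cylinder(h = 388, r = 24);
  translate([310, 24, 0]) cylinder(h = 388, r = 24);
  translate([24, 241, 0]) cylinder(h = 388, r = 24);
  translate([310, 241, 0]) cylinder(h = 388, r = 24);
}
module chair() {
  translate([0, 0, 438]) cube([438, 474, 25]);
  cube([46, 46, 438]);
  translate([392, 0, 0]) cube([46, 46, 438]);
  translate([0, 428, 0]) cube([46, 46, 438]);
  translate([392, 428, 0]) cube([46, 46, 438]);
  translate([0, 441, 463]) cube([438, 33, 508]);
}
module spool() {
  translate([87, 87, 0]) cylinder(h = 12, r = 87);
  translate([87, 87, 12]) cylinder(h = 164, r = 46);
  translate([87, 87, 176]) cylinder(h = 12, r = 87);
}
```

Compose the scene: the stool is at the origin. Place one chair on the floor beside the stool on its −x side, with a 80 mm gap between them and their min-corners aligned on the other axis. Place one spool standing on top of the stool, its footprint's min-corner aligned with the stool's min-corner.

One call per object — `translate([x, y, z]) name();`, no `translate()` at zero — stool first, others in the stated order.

stool();
translate([-518, 0, 0]) chair();
translate([0, 0, 413]) spool();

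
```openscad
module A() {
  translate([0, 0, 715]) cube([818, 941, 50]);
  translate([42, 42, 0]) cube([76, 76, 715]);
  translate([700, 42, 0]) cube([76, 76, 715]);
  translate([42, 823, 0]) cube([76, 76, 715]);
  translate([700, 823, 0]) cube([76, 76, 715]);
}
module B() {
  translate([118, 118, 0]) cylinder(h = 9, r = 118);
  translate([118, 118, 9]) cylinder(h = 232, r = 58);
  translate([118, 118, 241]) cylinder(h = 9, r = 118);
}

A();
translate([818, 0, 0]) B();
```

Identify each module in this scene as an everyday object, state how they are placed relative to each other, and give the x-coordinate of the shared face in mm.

A is a table. B is a spool. The spool is against the table's +x side, with their −y faces flush. The x-coordinate of the shared face is 818 mm.

The table's +x face and the spool's −x face are both at x = 818 mm.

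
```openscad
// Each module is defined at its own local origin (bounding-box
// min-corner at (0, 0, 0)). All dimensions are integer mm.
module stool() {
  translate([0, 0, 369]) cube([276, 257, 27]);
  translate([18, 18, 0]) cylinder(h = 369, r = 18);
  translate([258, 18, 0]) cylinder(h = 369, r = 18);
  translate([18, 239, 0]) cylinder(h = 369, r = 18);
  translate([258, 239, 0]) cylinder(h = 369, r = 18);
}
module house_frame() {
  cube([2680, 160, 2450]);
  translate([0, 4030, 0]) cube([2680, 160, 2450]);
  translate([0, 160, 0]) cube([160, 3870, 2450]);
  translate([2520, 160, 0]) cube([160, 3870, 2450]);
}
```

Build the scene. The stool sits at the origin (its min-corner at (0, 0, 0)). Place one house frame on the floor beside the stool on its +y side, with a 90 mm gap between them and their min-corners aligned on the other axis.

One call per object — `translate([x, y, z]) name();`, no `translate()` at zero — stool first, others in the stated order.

stool();
translate([0, 347, 0]) house_frame();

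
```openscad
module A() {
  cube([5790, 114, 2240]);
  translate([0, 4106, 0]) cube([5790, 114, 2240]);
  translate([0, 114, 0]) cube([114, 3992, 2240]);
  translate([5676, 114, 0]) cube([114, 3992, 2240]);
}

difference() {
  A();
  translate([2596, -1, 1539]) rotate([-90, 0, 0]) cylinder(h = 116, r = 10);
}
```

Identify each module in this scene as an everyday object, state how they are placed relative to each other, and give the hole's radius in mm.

A is a house frame. The house frame has a circular hole through its front wall. The hole's radius is 10 mm.

The subtracted cylinder has r = 10 mm.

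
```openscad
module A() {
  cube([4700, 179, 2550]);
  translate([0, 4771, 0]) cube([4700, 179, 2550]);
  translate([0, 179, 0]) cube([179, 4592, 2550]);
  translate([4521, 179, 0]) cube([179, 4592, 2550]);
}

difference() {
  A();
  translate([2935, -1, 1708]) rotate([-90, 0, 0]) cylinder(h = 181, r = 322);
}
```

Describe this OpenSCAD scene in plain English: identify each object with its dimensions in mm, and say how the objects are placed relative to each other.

A is a box-shaped house frame (walls only): outside footprint 4700×4950 mm, wall height 2550 mm, wall thickness 179 mm. The two y-facing walls run the full x-width; the two x-facing walls fit between the inner faces of the y-facing walls.

The house frame has a circular hole of radius 322 mm through its front wall, centred at (x = 2935, z = 1708).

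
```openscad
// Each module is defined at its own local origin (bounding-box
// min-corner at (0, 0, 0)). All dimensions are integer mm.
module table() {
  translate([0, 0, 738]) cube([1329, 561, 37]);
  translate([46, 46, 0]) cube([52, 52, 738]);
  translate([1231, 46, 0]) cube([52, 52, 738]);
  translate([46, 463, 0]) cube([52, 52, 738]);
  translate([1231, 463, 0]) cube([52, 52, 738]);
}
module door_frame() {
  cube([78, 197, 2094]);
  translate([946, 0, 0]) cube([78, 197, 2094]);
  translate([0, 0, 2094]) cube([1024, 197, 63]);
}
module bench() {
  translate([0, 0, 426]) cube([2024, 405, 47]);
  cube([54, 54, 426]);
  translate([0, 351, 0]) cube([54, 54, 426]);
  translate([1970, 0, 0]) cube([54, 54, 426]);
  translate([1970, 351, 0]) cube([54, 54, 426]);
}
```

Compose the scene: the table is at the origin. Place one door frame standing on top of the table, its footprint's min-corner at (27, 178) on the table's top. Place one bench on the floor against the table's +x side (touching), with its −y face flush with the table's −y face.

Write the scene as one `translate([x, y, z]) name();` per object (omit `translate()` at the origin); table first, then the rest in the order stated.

table();
translate([27, 178, 775]) door_frame();
translate([1329, 0, 0]) bench();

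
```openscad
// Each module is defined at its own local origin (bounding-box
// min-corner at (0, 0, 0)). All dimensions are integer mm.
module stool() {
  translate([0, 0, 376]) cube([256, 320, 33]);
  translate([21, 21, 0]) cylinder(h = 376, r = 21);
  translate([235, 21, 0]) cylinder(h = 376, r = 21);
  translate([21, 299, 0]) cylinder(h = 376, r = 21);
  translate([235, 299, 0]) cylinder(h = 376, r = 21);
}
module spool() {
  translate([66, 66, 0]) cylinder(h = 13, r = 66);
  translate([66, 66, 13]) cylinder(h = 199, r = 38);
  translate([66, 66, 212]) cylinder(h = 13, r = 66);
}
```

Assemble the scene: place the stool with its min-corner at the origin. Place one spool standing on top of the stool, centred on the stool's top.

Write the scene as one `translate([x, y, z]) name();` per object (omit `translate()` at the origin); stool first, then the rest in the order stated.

stool();
translate([62, 94, 409]) spool();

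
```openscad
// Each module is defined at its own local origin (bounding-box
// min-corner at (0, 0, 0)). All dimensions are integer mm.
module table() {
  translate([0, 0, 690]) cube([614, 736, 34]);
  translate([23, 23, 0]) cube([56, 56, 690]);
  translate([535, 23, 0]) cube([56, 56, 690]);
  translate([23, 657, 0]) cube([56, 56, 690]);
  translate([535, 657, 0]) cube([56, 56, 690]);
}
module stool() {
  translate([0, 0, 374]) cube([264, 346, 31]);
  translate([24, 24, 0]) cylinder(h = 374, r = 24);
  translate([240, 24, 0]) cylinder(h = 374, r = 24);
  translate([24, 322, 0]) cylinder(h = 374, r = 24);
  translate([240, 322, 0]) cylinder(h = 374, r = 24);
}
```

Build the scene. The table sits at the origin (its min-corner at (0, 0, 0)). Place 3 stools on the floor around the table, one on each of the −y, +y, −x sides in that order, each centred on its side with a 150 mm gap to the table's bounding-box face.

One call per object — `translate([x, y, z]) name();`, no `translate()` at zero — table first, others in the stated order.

table();
translate([175, -496, 0]) stool();
translate([175, 886, 0]) stool();
translate([-414, 195, 0]) stool();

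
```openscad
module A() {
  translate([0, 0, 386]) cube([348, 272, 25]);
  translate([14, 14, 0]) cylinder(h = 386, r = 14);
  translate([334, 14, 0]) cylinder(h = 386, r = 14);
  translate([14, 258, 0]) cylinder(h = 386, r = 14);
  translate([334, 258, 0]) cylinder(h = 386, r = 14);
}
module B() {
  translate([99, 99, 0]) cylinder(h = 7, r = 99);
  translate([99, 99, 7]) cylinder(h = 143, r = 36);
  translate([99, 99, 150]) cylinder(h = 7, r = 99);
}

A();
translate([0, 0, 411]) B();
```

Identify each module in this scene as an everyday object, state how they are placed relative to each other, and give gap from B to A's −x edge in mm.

The spool's min-x is at 0; the stool's min-x is 0; gap = 0 mm.

A is a stool. B is a spool. The spool is on top of the stool. The gap from the spool to the stool's −x edge is 0 mm.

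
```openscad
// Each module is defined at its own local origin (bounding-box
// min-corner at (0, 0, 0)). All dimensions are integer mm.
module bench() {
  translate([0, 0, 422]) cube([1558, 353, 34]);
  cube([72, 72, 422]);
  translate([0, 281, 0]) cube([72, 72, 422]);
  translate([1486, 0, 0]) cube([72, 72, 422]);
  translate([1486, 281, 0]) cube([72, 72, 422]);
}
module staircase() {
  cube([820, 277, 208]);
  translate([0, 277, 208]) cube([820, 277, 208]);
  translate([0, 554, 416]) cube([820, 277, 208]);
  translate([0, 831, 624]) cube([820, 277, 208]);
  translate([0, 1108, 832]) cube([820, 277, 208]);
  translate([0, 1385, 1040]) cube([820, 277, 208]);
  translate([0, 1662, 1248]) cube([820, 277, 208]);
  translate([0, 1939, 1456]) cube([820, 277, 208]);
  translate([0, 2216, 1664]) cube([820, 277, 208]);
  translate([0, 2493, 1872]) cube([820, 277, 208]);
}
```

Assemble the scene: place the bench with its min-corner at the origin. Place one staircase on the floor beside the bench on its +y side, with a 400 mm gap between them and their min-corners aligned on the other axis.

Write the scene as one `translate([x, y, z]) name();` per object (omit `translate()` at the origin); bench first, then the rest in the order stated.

bench();
translate([0, 753, 0]) staircase();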